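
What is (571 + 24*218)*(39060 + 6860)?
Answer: 266473760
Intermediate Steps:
(571 + 24*218)*(39060 + 6860) = (571 + 5232)*45920 = 5803*45920 = 266473760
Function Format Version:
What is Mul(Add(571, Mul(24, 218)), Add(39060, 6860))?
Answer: 266473760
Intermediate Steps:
Mul(Add(571, Mul(24, 218)), Add(39060, 6860)) = Mul(Add(571, 5232), 45920) = Mul(5803, 45920) = 266473760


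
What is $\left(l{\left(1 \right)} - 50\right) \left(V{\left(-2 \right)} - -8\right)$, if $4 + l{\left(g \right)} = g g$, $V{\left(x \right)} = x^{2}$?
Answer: $-636$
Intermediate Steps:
$l{\left(g \right)} = -4 + g^{2}$ ($l{\left(g \right)} = -4 + g g = -4 + g^{2}$)
$\left(l{\left(1 \right)} - 50\right) \left(V{\left(-2 \right)} - -8\right) = \left(\left(-4 + 1^{2}\right) - 50\right) \left(\left(-2\right)^{2} - -8\right) = \left(\left(-4 + 1\right) - 50\right) \left(4 + 8\right) = \left(-3 - 50\right) 12 = \left(-53\right) 12 = -636$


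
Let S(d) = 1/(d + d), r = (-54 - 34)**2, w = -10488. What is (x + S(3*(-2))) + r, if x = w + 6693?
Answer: 47387/12 ≈ 3948.9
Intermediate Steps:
r = 7744 (r = (-88)**2 = 7744)
S(d) = 1/(2*d)
x = -3795 (x = -10488 + 6693 = -3795)
(x + S(3*(-2))) + r = (-3795 + 1/(2*((3*(-2))))) + 7744 = (-3795 + (1/2)/(-6)) + 7744 = (-3795 + (1/2)*(-1/6)) + 7744 = (-3795 - 1/12) + 7744 = -45541/12 + 7744 = 47387/12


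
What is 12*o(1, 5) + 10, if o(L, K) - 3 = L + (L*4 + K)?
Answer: 166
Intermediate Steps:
o(L, K) = 3 + K + 5*L (o(L, K) = 3 + (L + (L*4 + K)) = 3 + (L + (4*L + K)) = 3 + (L + (K + 4*L)) = 3 + (K + 5*L) = 3 + K + 5*L)
12*o(1, 5) + 10 = 12*(3 + 5 + 5*1) + 10 = 12*(3 + 5 + 5) + 10 = 12*13 + 10 = 156 + 10 = 166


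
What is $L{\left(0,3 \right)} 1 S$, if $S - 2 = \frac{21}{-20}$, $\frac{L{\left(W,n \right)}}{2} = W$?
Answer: $0$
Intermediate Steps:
$L{\left(W,n \right)} = 2 W$
$S = \frac{19}{20}$ ($S = 2 + \frac{21}{-20} = 2 + 21 \left(- \frac{1}{20}\right) = 2 - \frac{21}{20} = \frac{19}{20} \approx 0.95$)
$L{\left(0,3 \right)} 1 S = 2 \cdot 0 \cdot 1 \cdot \frac{19}{20} = 0 \cdot 1 \cdot \frac{19}{20} = 0 \cdot \frac{19}{20} = 0$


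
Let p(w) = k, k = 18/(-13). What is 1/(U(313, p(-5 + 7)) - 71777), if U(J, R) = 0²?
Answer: -1/71777 ≈ -1.3932e-5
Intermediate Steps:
k = -18/13 (k = 18*(-1/13) = -18/13 ≈ -1.3846)
p(w) = -18/13
U(J, R) = 0
1/(U(313, p(-5 + 7)) - 71777) = 1/(0 - 71777) = 1/(-71777) = -1/71777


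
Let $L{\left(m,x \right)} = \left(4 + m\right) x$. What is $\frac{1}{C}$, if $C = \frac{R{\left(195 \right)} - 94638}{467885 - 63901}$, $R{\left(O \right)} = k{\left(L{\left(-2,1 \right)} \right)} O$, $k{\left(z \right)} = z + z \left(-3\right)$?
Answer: $- \frac{201992}{47709} \approx -4.2338$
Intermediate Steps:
$L{\left(m,x \right)} = x \left(4 + m\right)$
$k{\left(z \right)} = - 2 z$ ($k{\left(z \right)} = z - 3 z = - 2 z$)
$R{\left(O \right)} = - 4 O$ ($R{\left(O \right)} = - 2 \cdot 1 \left(4 - 2\right) O = - 2 \cdot 1 \cdot 2 O = \left(-2\right) 2 O = - 4 O$)
$C = - \frac{47709}{201992}$ ($C = \frac{\left(-4\right) 195 - 94638}{467885 - 63901} = \frac{-780 - 94638}{467885 - 63901} = - \frac{95418}{467885 - 63901} = - \frac{95418}{403984} = \left(-95418\right) \frac{1}{403984} = - \frac{47709}{201992} \approx -0.23619$)
$\frac{1}{C} = \frac{1}{- \frac{47709}{201992}} = - \frac{201992}{47709}$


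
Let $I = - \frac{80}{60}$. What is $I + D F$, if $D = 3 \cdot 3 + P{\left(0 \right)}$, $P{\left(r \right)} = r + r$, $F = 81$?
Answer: $\frac{2183}{3} \approx 727.67$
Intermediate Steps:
$P{\left(r \right)} = 2 r$
$D = 9$ ($D = 3 \cdot 3 + 2 \cdot 0 = 9 + 0 = 9$)
$I = - \frac{4}{3}$ ($I = \left(-80\right) \frac{1}{60} = - \frac{4}{3} \approx -1.3333$)
$I + D F = - \frac{4}{3} + 9 \cdot 81 = - \frac{4}{3} + 729 = \frac{2183}{3}$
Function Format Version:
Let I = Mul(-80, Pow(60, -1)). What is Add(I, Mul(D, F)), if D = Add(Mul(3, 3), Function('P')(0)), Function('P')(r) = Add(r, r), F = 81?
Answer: Rational(2183, 3) ≈ 727.67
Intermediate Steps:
Function('P')(r) = Mul(2, r)
D = 9 (D = Add(Mul(3, 3), Mul(2, 0)) = Add(9, 0) = 9)
I = Rational(-4, 3) (I = Mul(-80, Rational(1, 60)) = Rational(-4, 3) ≈ -1.3333)
Add(I, Mul(D, F)) = Add(Rational(-4, 3), Mul(9, 81)) = Add(Rational(-4, 3), 729) = Rational(2183, 3)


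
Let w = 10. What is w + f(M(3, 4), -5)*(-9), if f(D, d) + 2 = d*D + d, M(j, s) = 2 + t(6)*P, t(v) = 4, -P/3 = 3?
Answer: -1457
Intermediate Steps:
P = -9 (P = -3*3 = -9)
M(j, s) = -34 (M(j, s) = 2 + 4*(-9) = 2 - 36 = -34)
f(D, d) = -2 + d + D*d (f(D, d) = -2 + (d*D + d) = -2 + (D*d + d) = -2 + (d + D*d) = -2 + d + D*d)
w + f(M(3, 4), -5)*(-9) = 10 + (-2 - 5 - 34*(-5))*(-9) = 10 + (-2 - 5 + 170)*(-9) = 10 + 163*(-9) = 10 - 1467 = -1457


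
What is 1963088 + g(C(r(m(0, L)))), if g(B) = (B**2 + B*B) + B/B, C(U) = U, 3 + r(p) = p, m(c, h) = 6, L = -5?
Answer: 1963107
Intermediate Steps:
r(p) = -3 + p
g(B) = 1 + 2*B**2 (g(B) = (B**2 + B**2) + 1 = 2*B**2 + 1 = 1 + 2*B**2)
1963088 + g(C(r(m(0, L)))) = 1963088 + (1 + 2*(-3 + 6)**2) = 1963088 + (1 + 2*3**2) = 1963088 + (1 + 2*9) = 1963088 + (1 + 18) = 1963088 + 19 = 1963107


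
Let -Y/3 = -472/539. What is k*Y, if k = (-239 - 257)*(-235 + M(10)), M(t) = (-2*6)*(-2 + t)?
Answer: 232473216/539 ≈ 4.3130e+5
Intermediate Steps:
Y = 1416/539 (Y = -(-1416)/539 = -3*(-472/539) = 1416/539 ≈ 2.6271)
M(t) = 24 - 12*t (M(t) = -12*(-2 + t) = 24 - 12*t)
k = 164176 (k = (-239 - 257)*(-235 + (24 - 12*10)) = -496*(-235 + (24 - 120)) = -496*(-235 - 96) = -496*(-331) = 164176)
k*Y = 164176*(1416/539) = 232473216/539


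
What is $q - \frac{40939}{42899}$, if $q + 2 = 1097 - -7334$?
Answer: $\frac{361554732}{42899} \approx 8428.0$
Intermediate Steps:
$q = 8429$ ($q = -2 + \left(1097 - -7334\right) = -2 + \left(1097 + 7334\right) = -2 + 8431 = 8429$)
$q - \frac{40939}{42899} = 8429 - \frac{40939}{42899} = \frac{361554732}{42899}$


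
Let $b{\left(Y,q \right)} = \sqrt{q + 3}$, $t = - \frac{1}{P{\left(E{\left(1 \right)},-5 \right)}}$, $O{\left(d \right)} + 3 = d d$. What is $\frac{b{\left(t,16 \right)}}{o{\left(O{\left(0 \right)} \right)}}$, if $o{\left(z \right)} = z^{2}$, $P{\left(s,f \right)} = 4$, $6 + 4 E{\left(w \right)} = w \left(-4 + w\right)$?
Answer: $\frac{\sqrt{19}}{9} \approx 0.48432$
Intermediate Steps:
$E{\left(w \right)} = - \frac{3}{2} + \frac{w \left(-4 + w\right)}{4}$
$O{\left(d \right)} = -3 + d^{2}$ ($O{\left(d \right)} = -3 + d d = -3 + d^{2}$)
$t = - \frac{1}{4} \approx -0.25$
$b{\left(Y,q \right)} = \sqrt{3 + q}$
$\frac{b{\left(t,16 \right)}}{o{\left(O{\left(0 \right)} \right)}} = \frac{\sqrt{3 + 16}}{\left(-3 + 0^{2}\right)^{2}} = \frac{\sqrt{19}}{\left(-3 + 0\right)^{2}} = \frac{\sqrt{19}}{\left(-3\right)^{2}} = \frac{\sqrt{19}}{9}$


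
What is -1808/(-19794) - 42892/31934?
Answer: -197816894/158025399 ≈ -1.2518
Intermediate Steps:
-1808/(-19794) - 42892/31934 = -1808*(-1/19794) - 42892*1/31934 = 904/9897 - 21446/15967 = -197816894/158025399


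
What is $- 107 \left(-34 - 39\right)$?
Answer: $7811$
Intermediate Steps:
$- 107 \left(-34 - 39\right) = \left(-107\right) \left(-73\right) = 7811$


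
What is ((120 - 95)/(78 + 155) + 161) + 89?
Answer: 58275/233 ≈ 250.11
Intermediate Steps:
((120 - 95)/(78 + 155) + 161) + 89 = (25/233 + 161) + 89 = 37538/233 + 89 = 58275/233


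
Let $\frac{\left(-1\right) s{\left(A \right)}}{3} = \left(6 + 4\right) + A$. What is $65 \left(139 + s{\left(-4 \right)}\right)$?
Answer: $7865$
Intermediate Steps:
$s{\left(A \right)} = -30 - 3 A$ ($s{\left(A \right)} = - 3 \left(\left(6 + 4\right) + A\right) = - 3 \left(10 + A\right) = -30 - 3 A$)
$65 \left(139 + s{\left(-4 \right)}\right) = 65 \left(139 - 18\right) = 65 \cdot 121 = 7865$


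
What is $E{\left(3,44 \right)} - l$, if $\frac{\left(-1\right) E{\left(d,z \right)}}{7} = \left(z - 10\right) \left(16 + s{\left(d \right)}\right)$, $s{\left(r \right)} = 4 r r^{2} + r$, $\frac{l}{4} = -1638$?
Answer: $-23674$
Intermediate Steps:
$l = -6552$ ($l = 4 \left(-1638\right) = -6552$)
$s{\left(r \right)} = r + 4 r^{3}$ ($s{\left(r \right)} = 4 r^{3} + r = r + 4 r^{3}$)
$E{\left(d,z \right)} = - 7 \left(-10 + z\right) \left(16 + d + 4 d^{3}\right)$ ($E{\left(d,z \right)} = - 7 \left(z - 10\right) \left(16 + \left(d + 4 d^{3}\right)\right) = - 7 \left(-10 + z\right) \left(16 + d + 4 d^{3}\right)$)
$E{\left(3,44 \right)} - l = \left(1120 - 4928 + 70 \cdot 3 + 280 \cdot 3^{3} - 21 \cdot 44 \left(1 + 4 \cdot 3^{2}\right)\right) - -6552 = \left(1120 - 4928 + 210 + 280 \cdot 27 - 21 \cdot 44 \left(1 + 4 \cdot 9\right)\right) + 6552 = \left(1120 - 4928 + 210 + 7560 - 21 \cdot 44 \left(1 + 36\right)\right) + 6552 = \left(1120 - 4928 + 210 + 7560 - 21 \cdot 44 \cdot 37\right) + 6552 = \left(1120 - 4928 + 210 + 7560 - 34188\right) + 6552 = -30226 + 6552 = -23674$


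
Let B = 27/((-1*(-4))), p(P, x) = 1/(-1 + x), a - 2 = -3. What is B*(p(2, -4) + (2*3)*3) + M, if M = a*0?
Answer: 2403/20 ≈ 120.15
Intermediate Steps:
a = -1 (a = 2 - 3 = -1)
M = 0 (M = -1*0 = 0)
B = 27/4 ≈ 6.7500
B*(p(2, -4) + (2*3)*3) + M = 27*(1/(-1 - 4) + (2*3)*3)/4 + 0 = 27*(1/(-5) + 6*3)/4 + 0 = 27*(-⅕ + 18)/4 + 0 = (27/4)*(89/5) + 0 = 2403/20 + 0 = 2403/20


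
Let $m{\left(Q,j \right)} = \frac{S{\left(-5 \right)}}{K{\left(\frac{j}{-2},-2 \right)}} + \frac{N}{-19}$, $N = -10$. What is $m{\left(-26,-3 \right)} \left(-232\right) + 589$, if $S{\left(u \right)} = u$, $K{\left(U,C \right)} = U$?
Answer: $\frac{70693}{57} \approx 1240.2$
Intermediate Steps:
$m{\left(Q,j \right)} = \frac{10}{19} + \frac{10}{j}$ ($m{\left(Q,j \right)} = - \frac{5}{j \frac{1}{-2}} - \frac{10}{-19} = - \frac{5}{j \left(- \frac{1}{2}\right)} - - \frac{10}{19} = - \frac{5}{\left(- \frac{1}{2}\right) j} + \frac{10}{19} = - 5 \left(- \frac{2}{j}\right) + \frac{10}{19} = \frac{10}{j} + \frac{10}{19} = \frac{10}{19} + \frac{10}{j}$)
$m{\left(-26,-3 \right)} \left(-232\right) + 589 = \left(\frac{10}{19} + \frac{10}{-3}\right) \left(-232\right) + 589 = \left(\frac{10}{19} + 10 \left(- \frac{1}{3}\right)\right) \left(-232\right) + 589 = \left(\frac{10}{19} - \frac{10}{3}\right) \left(-232\right) + 589 = \left(- \frac{160}{57}\right) \left(-232\right) + 589 = \frac{37120}{57} + 589 = \frac{70693}{57}$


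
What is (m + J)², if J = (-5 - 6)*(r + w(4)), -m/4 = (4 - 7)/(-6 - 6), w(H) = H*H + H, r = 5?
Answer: 76176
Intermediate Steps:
w(H) = H + H² (w(H) = H² + H = H + H²)
m = -1 (m = -4*(4 - 7)/(-6 - 6) = -(-12)/(-12) = -(-12)*(-1)/12 = -4*¼ = -1)
J = -275 (J = (-5 - 6)*(5 + 4*(1 + 4)) = -11*(5 + 4*5) = -11*(5 + 20) = -11*25 = -275)
(m + J)² = (-1 - 275)² = (-276)² = 76176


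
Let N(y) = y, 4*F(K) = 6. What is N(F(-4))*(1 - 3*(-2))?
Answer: 21/2 ≈ 10.500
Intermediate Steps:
F(K) = 3/2 (F(K) = (¼)*6 = 3/2)
N(F(-4))*(1 - 3*(-2)) = 3*(1 - 3*(-2))/2 = 3*(1 + 6)/2 = (3/2)*7 = 21/2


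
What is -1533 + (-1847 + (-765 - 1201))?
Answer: -5346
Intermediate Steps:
-1533 + (-1847 + (-765 - 1201)) = -1533 + (-1847 - 1966) = -1533 - 3813 = -5346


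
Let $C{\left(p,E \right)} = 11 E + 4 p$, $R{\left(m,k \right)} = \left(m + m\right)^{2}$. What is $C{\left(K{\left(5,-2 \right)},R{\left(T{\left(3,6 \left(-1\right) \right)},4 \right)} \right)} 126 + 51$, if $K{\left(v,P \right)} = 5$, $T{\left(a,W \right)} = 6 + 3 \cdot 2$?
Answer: $800907$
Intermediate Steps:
$T{\left(a,W \right)} = 12$ ($T{\left(a,W \right)} = 6 + 6 = 12$)
$R{\left(m,k \right)} = 4 m^{2}$ ($R{\left(m,k \right)} = \left(2 m\right)^{2} = 4 m^{2}$)
$C{\left(p,E \right)} = 4 p + 11 E$
$C{\left(K{\left(5,-2 \right)},R{\left(T{\left(3,6 \left(-1\right) \right)},4 \right)} \right)} 126 + 51 = \left(4 \cdot 5 + 11 \cdot 4 \cdot 12^{2}\right) 126 + 51 = \left(20 + 11 \cdot 4 \cdot 144\right) 126 + 51 = \left(20 + 11 \cdot 576\right) 126 + 51 = \left(20 + 6336\right) 126 + 51 = 6356 \cdot 126 + 51 = 800856 + 51 = 800907$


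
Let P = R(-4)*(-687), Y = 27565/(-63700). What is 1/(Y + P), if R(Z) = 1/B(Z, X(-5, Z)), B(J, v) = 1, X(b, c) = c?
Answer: -12740/8757893 ≈ -0.0014547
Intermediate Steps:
R(Z) = 1 (R(Z) = 1/1 = 1)
Y = -5513/12740 (Y = 27565*(-1/63700) = -5513/12740 ≈ -0.43273)
P = -687 (P = 1*(-687) = -687)
1/(Y + P) = 1/(-5513/12740 - 687) = 1/(-8757893/12740) = -12740/8757893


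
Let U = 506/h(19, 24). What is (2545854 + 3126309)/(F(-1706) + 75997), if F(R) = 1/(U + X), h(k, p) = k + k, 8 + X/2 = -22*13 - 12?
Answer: 64520854125/864465856 ≈ 74.637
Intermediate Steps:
X = -612 (X = -16 + 2*(-22*13 - 12) = -16 + 2*(-286 - 12) = -16 + 2*(-298) = -16 - 596 = -612)
h(k, p) = 2*k
U = 253/19 (U = 506/((2*19)) = 506/38 = 506*(1/38) = 253/19 ≈ 13.316)
F(R) = -19/11375 (F(R) = 1/(253/19 - 612) = 1/(-11375/19) = -19/11375)
(2545854 + 3126309)/(F(-1706) + 75997) = (2545854 + 3126309)/(-19/11375 + 75997) = 5672163/(864465856/11375) = 5672163*(11375/864465856) = 64520854125/864465856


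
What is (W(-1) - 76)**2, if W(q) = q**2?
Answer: 5625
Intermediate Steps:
(W(-1) - 76)**2 = ((-1)**2 - 76)**2 = (1 - 76)**2 = (-75)**2 = 5625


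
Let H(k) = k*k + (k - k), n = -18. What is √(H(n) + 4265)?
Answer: √4589 ≈ 67.742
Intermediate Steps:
H(k) = k² (H(k) = k² + 0 = k²)
√(H(n) + 4265) = √((-18)² + 4265) = √(324 + 4265) = √4589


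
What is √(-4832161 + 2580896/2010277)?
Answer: I*√19527789643110953177/2010277 ≈ 2198.2*I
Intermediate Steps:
√(-4832161 + 2580896/2010277) = √(-9713979537701/2010277) = I*√19527789643110953177/2010277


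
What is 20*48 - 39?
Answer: 921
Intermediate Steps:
20*48 - 39 = 960 - 39 = 921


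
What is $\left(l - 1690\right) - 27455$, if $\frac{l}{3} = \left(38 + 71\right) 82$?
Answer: $-2331$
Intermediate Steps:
$l = 26814$ ($l = 3 \left(38 + 71\right) 82 = 3 \cdot 109 \cdot 82 = 3 \cdot 8938 = 26814$)
$\left(l - 1690\right) - 27455 = \left(26814 - 1690\right) - 27455 = 25124 - 27455 = -2331$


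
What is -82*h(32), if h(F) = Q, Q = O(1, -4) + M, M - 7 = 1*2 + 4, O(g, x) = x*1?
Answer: -738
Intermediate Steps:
O(g, x) = x
M = 13 (M = 7 + (1*2 + 4) = 7 + (2 + 4) = 7 + 6 = 13)
Q = 9 (Q = -4 + 13 = 9)
h(F) = 9
-82*h(32) = -82*9 = -738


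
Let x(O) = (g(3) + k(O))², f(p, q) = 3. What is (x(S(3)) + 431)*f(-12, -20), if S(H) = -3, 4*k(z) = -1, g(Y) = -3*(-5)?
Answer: 31131/16 ≈ 1945.7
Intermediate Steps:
g(Y) = 15
k(z) = -¼ (k(z) = (¼)*(-1) = -¼)
x(O) = 3481/16 (x(O) = (15 - ¼)² = (59/4)² = 3481/16)
(x(S(3)) + 431)*f(-12, -20) = (3481/16 + 431)*3 = (10377/16)*3 = 31131/16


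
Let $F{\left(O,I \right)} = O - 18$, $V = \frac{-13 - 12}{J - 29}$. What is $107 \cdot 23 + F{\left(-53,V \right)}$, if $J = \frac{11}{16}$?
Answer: $2390$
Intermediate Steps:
$J = \frac{11}{16}$ ($J = 11 \cdot \frac{1}{16} = \frac{11}{16} \approx 0.6875$)
$V = \frac{400}{453}$ ($V = \frac{-13 - 12}{\frac{11}{16} - 29} = - \frac{25}{- \frac{453}{16}} = \left(-25\right) \left(- \frac{16}{453}\right) = \frac{400}{453} \approx 0.883$)
$F{\left(O,I \right)} = -18 + O$
$107 \cdot 23 + F{\left(-53,V \right)} = 107 \cdot 23 - 71 = 2461 - 71 = 2390$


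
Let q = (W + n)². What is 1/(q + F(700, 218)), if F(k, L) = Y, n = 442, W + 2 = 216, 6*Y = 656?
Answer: 3/1291336 ≈ 2.3232e-6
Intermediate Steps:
Y = 328/3 (Y = (⅙)*656 = 328/3 ≈ 109.33)
W = 214 (W = -2 + 216 = 214)
F(k, L) = 328/3
q = 430336 (q = (214 + 442)² = 656² = 430336)
1/(q + F(700, 218)) = 1/(430336 + 328/3) = 1/(1291336/3) = 3/1291336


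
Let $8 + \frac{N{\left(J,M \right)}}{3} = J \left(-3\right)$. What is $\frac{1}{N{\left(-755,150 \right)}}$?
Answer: $\frac{1}{6771} \approx 0.00014769$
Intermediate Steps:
$N{\left(J,M \right)} = -24 - 9 J$ ($N{\left(J,M \right)} = -24 + 3 J \left(-3\right) = -24 + 3 \left(- 3 J\right) = -24 - 9 J$)
$\frac{1}{N{\left(-755,150 \right)}} = \frac{1}{-24 - -6795} = \frac{1}{-24 + 6795} = \frac{1}{6771}$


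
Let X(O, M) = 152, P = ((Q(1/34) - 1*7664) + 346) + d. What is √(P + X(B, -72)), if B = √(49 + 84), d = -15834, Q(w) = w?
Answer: I*√26587966/34 ≈ 151.66*I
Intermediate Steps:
B = √133 ≈ 11.533
P = -787167/34 (P = ((1/34 - 1*7664) + 346) - 15834 = ((1/34 - 7664) + 346) - 15834 = (-260575/34 + 346) - 15834 = -248811/34 - 15834 = -787167/34 ≈ -23152.)
√(P + X(B, -72)) = √(-787167/34 + 152) = √(-781999/34) = I*√26587966/34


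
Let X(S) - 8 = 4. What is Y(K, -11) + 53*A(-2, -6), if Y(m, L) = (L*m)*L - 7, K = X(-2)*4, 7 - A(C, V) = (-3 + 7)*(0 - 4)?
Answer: 7020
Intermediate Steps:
X(S) = 12 (X(S) = 8 + 4 = 12)
A(C, V) = 23 (A(C, V) = 7 - (-3 + 7)*(0 - 4) = 7 - 4*(-4) = 7 - 1*(-16) = 7 + 16 = 23)
K = 48 (K = 12*4 = 48)
Y(m, L) = -7 + m*L² (Y(m, L) = m*L² - 7 = -7 + m*L²)
Y(K, -11) + 53*A(-2, -6) = (-7 + 48*(-11)²) + 53*23 = (-7 + 48*121) + 1219 = (-7 + 5808) + 1219 = 5801 + 1219 = 7020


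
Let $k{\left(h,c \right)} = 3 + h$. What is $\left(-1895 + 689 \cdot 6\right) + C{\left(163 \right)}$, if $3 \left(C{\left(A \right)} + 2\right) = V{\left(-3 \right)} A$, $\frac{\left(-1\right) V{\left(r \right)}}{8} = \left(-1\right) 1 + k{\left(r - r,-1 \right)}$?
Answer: $\frac{4103}{3} \approx 1367.7$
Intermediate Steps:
$V{\left(r \right)} = -16$ ($V{\left(r \right)} = - 8 \left(\left(-1\right) 1 + \left(3 + \left(r - r\right)\right)\right) = - 8 \left(-1 + \left(3 + 0\right)\right) = - 8 \left(-1 + 3\right) = \left(-8\right) 2 = -16$)
$C{\left(A \right)} = -2 - \frac{16 A}{3}$ ($C{\left(A \right)} = -2 + \frac{\left(-16\right) A}{3} = -2 - \frac{16 A}{3}$)
$\left(-1895 + 689 \cdot 6\right) + C{\left(163 \right)} = \left(-1895 + 689 \cdot 6\right) - \frac{2614}{3} = \left(-1895 + 4134\right) - \frac{2614}{3} = 2239 - \frac{2614}{3} = \frac{4103}{3}$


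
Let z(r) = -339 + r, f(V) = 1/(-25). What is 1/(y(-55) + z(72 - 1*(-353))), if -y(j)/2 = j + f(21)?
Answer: 25/4902 ≈ 0.0051000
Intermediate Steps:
f(V) = -1/25
y(j) = 2/25 - 2*j (y(j) = -2*(j - 1/25) = -2*(-1/25 + j) = 2/25 - 2*j)
1/(y(-55) + z(72 - 1*(-353))) = 1/((2/25 - 2*(-55)) + (-339 + (72 - 1*(-353)))) = 1/((2/25 + 110) + (-339 + (72 + 353))) = 1/(2752/25 + (-339 + 425)) = 1/(2752/25 + 86) = 1/(4902/25) = 25/4902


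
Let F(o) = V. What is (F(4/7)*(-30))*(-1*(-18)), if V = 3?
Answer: -1620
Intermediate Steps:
F(o) = 3
(F(4/7)*(-30))*(-1*(-18)) = (3*(-30))*(-1*(-18)) = -90*18 = -1620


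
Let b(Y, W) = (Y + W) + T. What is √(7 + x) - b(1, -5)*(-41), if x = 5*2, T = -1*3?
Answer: -287 + √17 ≈ -282.88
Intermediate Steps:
T = -3
b(Y, W) = -3 + W + Y (b(Y, W) = (Y + W) - 3 = (W + Y) - 3 = -3 + W + Y)
x = 10
√(7 + x) - b(1, -5)*(-41) = √(7 + 10) - (-3 - 5 + 1)*(-41) = √17 - 1*(-7)*(-41) = √17 + 7*(-41) = √17 - 287 = -287 + √17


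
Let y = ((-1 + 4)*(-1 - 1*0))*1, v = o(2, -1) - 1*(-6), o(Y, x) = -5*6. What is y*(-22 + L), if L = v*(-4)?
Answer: -222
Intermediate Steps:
o(Y, x) = -30
v = -24 (v = -30 - 1*(-6) = -30 + 6 = -24)
y = -3 (y = (3*(-1 + 0))*1 = (3*(-1))*1 = -3*1 = -3)
L = 96 (L = -24*(-4) = 96)
y*(-22 + L) = -3*(-22 + 96) = -3*74 = -222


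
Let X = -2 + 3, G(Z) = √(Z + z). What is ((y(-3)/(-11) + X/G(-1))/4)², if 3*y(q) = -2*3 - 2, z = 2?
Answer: 1681/17424 ≈ 0.096476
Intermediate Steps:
G(Z) = √(2 + Z) (G(Z) = √(Z + 2) = √(2 + Z))
X = 1
y(q) = -8/3 (y(q) = (-2*3 - 2)/3 = (-6 - 2)/3 = (⅓)*(-8) = -8/3)
((y(-3)/(-11) + X/G(-1))/4)² = ((-8/3/(-11) + 1/√(2 - 1))/4)² = ((-8/3*(-1/11) + 1/√1)*(¼))² = ((8/33 + 1/1)*(¼))² = ((8/33 + 1*1)*(¼))² = ((8/33 + 1)*(¼))² = ((41/33)*(¼))² = (41/132)² = 1681/17424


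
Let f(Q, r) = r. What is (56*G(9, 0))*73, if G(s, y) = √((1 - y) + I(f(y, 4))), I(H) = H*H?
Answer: 4088*√17 ≈ 16855.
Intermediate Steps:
I(H) = H²
G(s, y) = √(17 - y) (G(s, y) = √((1 - y) + 4²) = √((1 - y) + 16) = √(17 - y))
(56*G(9, 0))*73 = (56*√(17 - 1*0))*73 = (56*√(17 + 0))*73 = (56*√17)*73 = 4088*√17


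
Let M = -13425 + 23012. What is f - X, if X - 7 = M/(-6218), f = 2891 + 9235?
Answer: 75365529/6218 ≈ 12121.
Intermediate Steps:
M = 9587
f = 12126
X = 33939/6218 (X = 7 + 9587/(-6218) = 7 + 9587*(-1/6218) = 7 - 9587/6218 = 33939/6218 ≈ 5.4582)
f - X = 12126 - 1*33939/6218 = 12126 - 33939/6218 = 75365529/6218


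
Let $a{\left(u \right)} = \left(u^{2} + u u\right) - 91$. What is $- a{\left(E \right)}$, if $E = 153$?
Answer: $-46727$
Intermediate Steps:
$a{\left(u \right)} = -91 + 2 u^{2}$ ($a{\left(u \right)} = \left(u^{2} + u^{2}\right) - 91 = 2 u^{2} - 91 = -91 + 2 u^{2}$)
$- a{\left(E \right)} = - (-91 + 2 \cdot 153^{2}) = - (-91 + 2 \cdot 23409) = - (-91 + 46818) = \left(-1\right) 46727 = -46727$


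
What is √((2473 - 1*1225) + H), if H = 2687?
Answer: √3935 ≈ 62.730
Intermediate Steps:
√((2473 - 1*1225) + H) = √((2473 - 1*1225) + 2687) = √((2473 - 1225) + 2687) = √(1248 + 2687) = √3935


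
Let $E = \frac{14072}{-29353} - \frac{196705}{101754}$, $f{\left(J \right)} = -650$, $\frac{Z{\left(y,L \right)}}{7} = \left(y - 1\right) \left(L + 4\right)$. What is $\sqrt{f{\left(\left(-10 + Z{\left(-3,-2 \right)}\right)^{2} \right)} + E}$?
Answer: $\frac{i \sqrt{646677523557359995154}}{995595054} \approx 25.542 i$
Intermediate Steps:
$Z{\left(y,L \right)} = 7 \left(-1 + y\right) \left(4 + L\right)$ ($Z{\left(y,L \right)} = 7 \left(y - 1\right) \left(L + 4\right) = 7 \left(-1 + y\right) \left(4 + L\right)$)
$E = - \frac{7205764153}{2986785162}$ ($E = 14072 \left(- \frac{1}{29353}\right) - \frac{196705}{101754} = - \frac{14072}{29353} - \frac{196705}{101754} = - \frac{7205764153}{2986785162} \approx -2.4125$)
$\sqrt{f{\left(\left(-10 + Z{\left(-3,-2 \right)}\right)^{2} \right)} + E} = \sqrt{-650 - \frac{7205764153}{2986785162}} = \sqrt{- \frac{1948616119453}{2986785162}} = \frac{i \sqrt{646677523557359995154}}{995595054}$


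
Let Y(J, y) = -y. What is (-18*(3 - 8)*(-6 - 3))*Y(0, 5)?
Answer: 4050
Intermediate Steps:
(-18*(3 - 8)*(-6 - 3))*Y(0, 5) = (-18*(3 - 8)*(-6 - 3))*(-1*5) = -(-90)*(-9)*(-5) = -18*45*(-5) = -810*(-5) = 4050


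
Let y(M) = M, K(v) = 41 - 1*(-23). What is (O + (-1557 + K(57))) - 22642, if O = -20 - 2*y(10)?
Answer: -24175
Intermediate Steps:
K(v) = 64 (K(v) = 41 + 23 = 64)
O = -40 (O = -20 - 2*10 = -20 - 20 = -40)
(O + (-1557 + K(57))) - 22642 = (-40 + (-1557 + 64)) - 22642 = (-40 - 1493) - 22642 = -1533 - 22642 = -24175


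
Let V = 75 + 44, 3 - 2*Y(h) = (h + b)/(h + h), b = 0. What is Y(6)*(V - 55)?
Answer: 80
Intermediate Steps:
Y(h) = 5/4 (Y(h) = 3/2 - (h + 0)/(2*(h + h)) = 3/2 - h/(2*(2*h)) = 3/2 - h*1/(2*h)/2 = 3/2 - 1/2*1/2 = 3/2 - 1/4 = 5/4)
V = 119
Y(6)*(V - 55) = 5*(119 - 55)/4 = (5/4)*64 = 80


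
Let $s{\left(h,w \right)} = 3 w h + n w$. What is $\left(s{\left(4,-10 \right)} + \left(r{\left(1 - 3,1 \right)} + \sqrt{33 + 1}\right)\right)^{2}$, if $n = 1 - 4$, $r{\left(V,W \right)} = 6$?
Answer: $\left(84 - \sqrt{34}\right)^{2} \approx 6110.4$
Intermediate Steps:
$n = -3$ ($n = 1 - 4 = -3$)
$s{\left(h,w \right)} = - 3 w + 3 h w$ ($s{\left(h,w \right)} = 3 w h - 3 w = 3 h w - 3 w = - 3 w + 3 h w$)
$\left(s{\left(4,-10 \right)} + \left(r{\left(1 - 3,1 \right)} + \sqrt{33 + 1}\right)\right)^{2} = \left(3 \left(-10\right) \left(-1 + 4\right) + \left(6 + \sqrt{33 + 1}\right)\right)^{2} = \left(3 \left(-10\right) 3 + \left(6 + \sqrt{34}\right)\right)^{2} = \left(-90 + \left(6 + \sqrt{34}\right)\right)^{2} = \left(-84 + \sqrt{34}\right)^{2}$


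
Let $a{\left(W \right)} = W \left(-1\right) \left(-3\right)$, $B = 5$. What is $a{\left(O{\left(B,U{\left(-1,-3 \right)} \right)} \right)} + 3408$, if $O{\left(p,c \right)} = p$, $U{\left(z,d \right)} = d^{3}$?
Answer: $3423$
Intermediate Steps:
$a{\left(W \right)} = 3 W$ ($a{\left(W \right)} = - W \left(-3\right) = 3 W$)
$a{\left(O{\left(B,U{\left(-1,-3 \right)} \right)} \right)} + 3408 = 3 \cdot 5 + 3408 = 15 + 3408 = 3423$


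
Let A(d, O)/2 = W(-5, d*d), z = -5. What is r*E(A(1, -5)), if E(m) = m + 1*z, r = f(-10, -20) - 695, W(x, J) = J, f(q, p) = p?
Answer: 2145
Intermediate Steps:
A(d, O) = 2*d² (A(d, O) = 2*(d*d) = 2*d²)
r = -715 (r = -20 - 695 = -715)
E(m) = -5 + m (E(m) = m + 1*(-5) = m - 5 = -5 + m)
r*E(A(1, -5)) = -715*(-5 + 2*1²) = -715*(-5 + 2*1) = -715*(-5 + 2) = -715*(-3) = 2145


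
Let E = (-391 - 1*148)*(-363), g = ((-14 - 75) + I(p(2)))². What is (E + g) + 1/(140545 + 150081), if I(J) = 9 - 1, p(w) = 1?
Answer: 58769808469/290626 ≈ 2.0222e+5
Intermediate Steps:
I(J) = 8
g = 6561 (g = ((-14 - 75) + 8)² = (-89 + 8)² = (-81)² = 6561)
E = 195657 (E = (-391 - 148)*(-363) = -539*(-363) = 195657)
(E + g) + 1/(140545 + 150081) = (195657 + 6561) + 1/(140545 + 150081) = 202218 + 1/290626 = 58769808469/290626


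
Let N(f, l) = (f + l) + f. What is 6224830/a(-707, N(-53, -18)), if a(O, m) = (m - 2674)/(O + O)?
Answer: 4400954810/1399 ≈ 3.1458e+6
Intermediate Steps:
N(f, l) = l + 2*f
a(O, m) = (-2674 + m)/(2*O) (a(O, m) = (-2674 + m)/((2*O)) = (-2674 + m)*(1/(2*O)) = (-2674 + m)/(2*O))
6224830/a(-707, N(-53, -18)) = 6224830/(((½)*(-2674 + (-18 + 2*(-53)))/(-707))) = 6224830/(((½)*(-1/707)*(-2674 + (-18 - 106)))) = 6224830/(((½)*(-1/707)*(-2674 - 124))) = 6224830/(((½)*(-1/707)*(-2798))) = 6224830/(1399/707) = 6224830*(707/1399) = 4400954810/1399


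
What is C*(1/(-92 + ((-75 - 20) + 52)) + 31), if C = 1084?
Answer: 4535456/135 ≈ 33596.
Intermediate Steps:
C*(1/(-92 + ((-75 - 20) + 52)) + 31) = 1084*(1/(-92 + ((-75 - 20) + 52)) + 31) = 1084*(1/(-92 + (-95 + 52)) + 31) = 1084*(1/(-92 - 43) + 31) = 1084*(1/(-135) + 31) = 1084*(-1/135 + 31) = 1084*(4184/135) = 4535456/135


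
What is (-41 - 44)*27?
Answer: -2295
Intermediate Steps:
(-41 - 44)*27 = -85*27 = -2295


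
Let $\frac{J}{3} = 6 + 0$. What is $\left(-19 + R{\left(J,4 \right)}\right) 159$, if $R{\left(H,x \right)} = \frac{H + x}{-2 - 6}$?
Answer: $- \frac{13833}{4} \approx -3458.3$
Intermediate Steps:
$J = 18$ ($J = 3 \left(6 + 0\right) = 3 \cdot 6 = 18$)
$R{\left(H,x \right)} = - \frac{H}{8} - \frac{x}{8}$ ($R{\left(H,x \right)} = \frac{H + x}{-8} = \left(H + x\right) \left(- \frac{1}{8}\right) = - \frac{H}{8} - \frac{x}{8}$)
$\left(-19 + R{\left(J,4 \right)}\right) 159 = \left(-19 - \frac{11}{4}\right) 159 = \left(- \frac{87}{4}\right) 159 = - \frac{13833}{4}$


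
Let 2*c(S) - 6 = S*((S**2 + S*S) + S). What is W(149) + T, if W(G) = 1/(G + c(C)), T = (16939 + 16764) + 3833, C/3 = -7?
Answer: 667277470/17777 ≈ 37536.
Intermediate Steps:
C = -21 (C = 3*(-7) = -21)
c(S) = 3 + S*(S + 2*S**2)/2 (c(S) = 3 + (S*((S**2 + S*S) + S))/2 = 3 + (S*((S**2 + S**2) + S))/2 = 3 + (S*(2*S**2 + S))/2 = 3 + (S*(S + 2*S**2))/2 = 3 + S*(S + 2*S**2)/2)
T = 37536 (T = 33703 + 3833 = 37536)
W(G) = 1/(-18075/2 + G) (W(G) = 1/(G + (3 + (-21)**3 + (1/2)*(-21)**2)) = 1/(G + (3 - 9261 + (1/2)*441)) = 1/(G + (3 - 9261 + 441/2)) = 1/(G - 18075/2) = 1/(-18075/2 + G))
W(149) + T = 2/(-18075 + 2*149) + 37536 = 2/(-18075 + 298) + 37536 = 2/(-17777) + 37536 = 2*(-1/17777) + 37536 = -2/17777 + 37536 = 667277470/17777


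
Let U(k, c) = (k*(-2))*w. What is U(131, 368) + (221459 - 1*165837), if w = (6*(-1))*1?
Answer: 57194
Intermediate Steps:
w = -6 (w = -6*1 = -6)
U(k, c) = 12*k (U(k, c) = (k*(-2))*(-6) = -2*k*(-6) = 12*k)
U(131, 368) + (221459 - 1*165837) = 12*131 + (221459 - 1*165837) = 1572 + (221459 - 165837) = 1572 + 55622 = 57194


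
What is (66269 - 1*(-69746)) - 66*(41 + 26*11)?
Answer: 114433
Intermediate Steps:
(66269 - 1*(-69746)) - 66*(41 + 26*11) = (66269 + 69746) - 66*(41 + 286) = 136015 - 66*327 = 136015 - 21582 = 114433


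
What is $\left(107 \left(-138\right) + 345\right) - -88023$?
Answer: $73602$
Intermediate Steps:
$\left(107 \left(-138\right) + 345\right) - -88023 = \left(-14766 + 345\right) + 88023 = -14421 + 88023 = 73602$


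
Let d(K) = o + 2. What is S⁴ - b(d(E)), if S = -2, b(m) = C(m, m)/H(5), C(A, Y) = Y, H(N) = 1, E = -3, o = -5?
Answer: 19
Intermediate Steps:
d(K) = -3 (d(K) = -5 + 2 = -3)
b(m) = m (b(m) = m/1 = m*1 = m)
S⁴ - b(d(E)) = (-2)⁴ - 1*(-3) = 16 + 3 = 19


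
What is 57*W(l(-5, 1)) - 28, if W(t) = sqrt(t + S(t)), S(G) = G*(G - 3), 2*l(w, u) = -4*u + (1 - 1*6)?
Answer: -28 + 171*sqrt(13)/2 ≈ 280.27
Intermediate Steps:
l(w, u) = -5/2 - 2*u (l(w, u) = (-4*u + (1 - 1*6))/2 = (-4*u + (1 - 6))/2 = (-4*u - 5)/2 = (-5 - 4*u)/2 = -5/2 - 2*u)
S(G) = G*(-3 + G)
W(t) = sqrt(t + t*(-3 + t))
57*W(l(-5, 1)) - 28 = 57*sqrt((-5/2 - 2*1)*(-2 + (-5/2 - 2*1))) - 28 = 57*sqrt((-5/2 - 2)*(-2 + (-5/2 - 2))) - 28 = 57*sqrt(-9*(-2 - 9/2)/2) - 28 = 57*sqrt(-9/2*(-13/2)) - 28 = 57*sqrt(117/4) - 28 = 57*(3*sqrt(13)/2) - 28 = 171*sqrt(13)/2 - 28 = -28 + 171*sqrt(13)/2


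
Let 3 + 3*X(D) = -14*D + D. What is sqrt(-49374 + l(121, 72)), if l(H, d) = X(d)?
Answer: I*sqrt(49687) ≈ 222.91*I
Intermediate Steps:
X(D) = -1 - 13*D/3 (X(D) = -1 + (-14*D + D)/3 = -1 + (-13*D)/3 = -1 - 13*D/3)
l(H, d) = -1 - 13*d/3
sqrt(-49374 + l(121, 72)) = sqrt(-49374 + (-1 - 13/3*72)) = sqrt(-49374 + (-1 - 312)) = sqrt(-49374 - 313) = sqrt(-49687) = I*sqrt(49687)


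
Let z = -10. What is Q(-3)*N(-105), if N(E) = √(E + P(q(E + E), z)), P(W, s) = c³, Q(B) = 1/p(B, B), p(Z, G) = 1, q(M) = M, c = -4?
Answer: 13*I ≈ 13.0*I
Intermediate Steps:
Q(B) = 1 (Q(B) = 1/1 = 1)
P(W, s) = -64 (P(W, s) = (-4)³ = -64)
N(E) = √(-64 + E) (N(E) = √(E - 64) = √(-64 + E))
Q(-3)*N(-105) = 1*√(-64 - 105) = 1*√(-169) = 1*(13*I) = 13*I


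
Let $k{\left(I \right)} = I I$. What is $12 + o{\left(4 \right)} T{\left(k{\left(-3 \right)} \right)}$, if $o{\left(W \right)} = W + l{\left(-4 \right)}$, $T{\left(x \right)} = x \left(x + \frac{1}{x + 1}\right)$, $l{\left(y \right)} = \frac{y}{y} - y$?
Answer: $\frac{7491}{10} \approx 749.1$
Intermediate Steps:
$k{\left(I \right)} = I^{2}$
$l{\left(y \right)} = 1 - y$
$T{\left(x \right)} = x \left(x + \frac{1}{1 + x}\right)$
$o{\left(W \right)} = 5 + W$ ($o{\left(W \right)} = W + \left(1 - -4\right) = W + \left(1 + 4\right) = W + 5 = 5 + W$)
$12 + o{\left(4 \right)} T{\left(k{\left(-3 \right)} \right)} = 12 + \left(5 + 4\right) \frac{\left(-3\right)^{2} \left(1 + \left(-3\right)^{2} + \left(\left(-3\right)^{2}\right)^{2}\right)}{1 + \left(-3\right)^{2}} = 12 + 9 \frac{9 \left(1 + 9 + 9^{2}\right)}{1 + 9} = 12 + 9 \frac{9 \left(1 + 9 + 81\right)}{10} = 12 + 9 \cdot 9 \cdot \frac{1}{10} \cdot 91 = 12 + 9 \cdot \frac{819}{10} = 12 + \frac{7371}{10} = \frac{7491}{10}$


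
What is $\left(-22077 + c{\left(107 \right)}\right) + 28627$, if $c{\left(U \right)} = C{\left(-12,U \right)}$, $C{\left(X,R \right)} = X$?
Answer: $6538$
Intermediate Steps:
$c{\left(U \right)} = -12$
$\left(-22077 + c{\left(107 \right)}\right) + 28627 = \left(-22077 - 12\right) + 28627 = -22089 + 28627 = 6538$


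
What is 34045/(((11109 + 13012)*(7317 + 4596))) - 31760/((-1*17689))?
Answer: 2298400535/1280029107 ≈ 1.7956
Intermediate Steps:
34045/(((11109 + 13012)*(7317 + 4596))) - 31760/((-1*17689)) = 34045/((24121*11913)) - 31760/(-17689) = 34045/287353473 - 31760*(-1/17689) = 34045*(1/287353473) + 31760/17689 = 3095/26123043 + 31760/17689 = 2298400535/1280029107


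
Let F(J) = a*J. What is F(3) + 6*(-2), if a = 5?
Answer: 3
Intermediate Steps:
F(J) = 5*J
F(3) + 6*(-2) = 5*3 + 6*(-2) = 15 - 12 = 3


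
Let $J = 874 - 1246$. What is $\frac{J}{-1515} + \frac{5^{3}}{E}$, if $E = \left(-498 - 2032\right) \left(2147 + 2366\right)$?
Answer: $\frac{283151047}{1153206890} \approx 0.24553$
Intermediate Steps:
$E = -11417890$ ($E = \left(-2530\right) 4513 = -11417890$)
$J = -372$
$\frac{J}{-1515} + \frac{5^{3}}{E} = - \frac{372}{-1515} + \frac{5^{3}}{-11417890} = \left(-372\right) \left(- \frac{1}{1515}\right) + 125 \left(- \frac{1}{11417890}\right) = \frac{124}{505} - \frac{25}{2283578} = \frac{283151047}{1153206890}$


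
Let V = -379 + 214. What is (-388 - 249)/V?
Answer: 637/165 ≈ 3.8606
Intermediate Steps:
V = -165
(-388 - 249)/V = (-388 - 249)/(-165) = -637*(-1/165) = 637/165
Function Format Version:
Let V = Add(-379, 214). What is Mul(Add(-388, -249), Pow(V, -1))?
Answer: Rational(637, 165) ≈ 3.8606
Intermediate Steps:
V = -165
Mul(Add(-388, -249), Pow(V, -1)) = Mul(Add(-388, -249), Pow(-165, -1)) = Mul(-637, Rational(-1, 165)) = Rational(637, 165)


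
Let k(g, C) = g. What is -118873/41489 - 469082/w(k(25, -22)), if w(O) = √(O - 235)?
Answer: -118873/41489 + 234541*I*√210/105 ≈ -2.8652 + 32370.0*I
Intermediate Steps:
w(O) = √(-235 + O)
-118873/41489 - 469082/w(k(25, -22)) = -118873/41489 - 469082/√(-235 + 25) = -118873*1/41489 - 469082*(-I*√210/210) = -118873/41489 - 469082*(-I*√210/210) = -118873/41489 - (-234541)*I*√210/105 = -118873/41489 + 234541*I*√210/105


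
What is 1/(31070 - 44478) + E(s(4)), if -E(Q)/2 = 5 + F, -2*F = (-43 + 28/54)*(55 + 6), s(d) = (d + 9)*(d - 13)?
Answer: -941737723/362016 ≈ -2601.4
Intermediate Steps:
s(d) = (-13 + d)*(9 + d) (s(d) = (9 + d)*(-13 + d) = (-13 + d)*(9 + d))
F = 69967/54 (F = -(-43 + 28/54)*(55 + 6)/2 = -(-43 + 28*(1/54))*61/2 = -(-43 + 14/27)*61/2 = -(-1147)*61/54 = -½*(-69967/27) = 69967/54 ≈ 1295.7)
E(Q) = -70237/27 (E(Q) = -2*(5 + 69967/54) = -2*70237/54 = -70237/27)
1/(31070 - 44478) + E(s(4)) = 1/(31070 - 44478) - 70237/27 = 1/(-13408) - 70237/27 = -1/13408 - 70237/27 = -941737723/362016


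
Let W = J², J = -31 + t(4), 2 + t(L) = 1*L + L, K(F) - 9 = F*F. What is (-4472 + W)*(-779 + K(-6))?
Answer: 2823698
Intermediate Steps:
K(F) = 9 + F² (K(F) = 9 + F*F = 9 + F²)
t(L) = -2 + 2*L (t(L) = -2 + (1*L + L) = -2 + (L + L) = -2 + 2*L)
J = -25 (J = -31 + (-2 + 2*4) = -31 + (-2 + 8) = -31 + 6 = -25)
W = 625 (W = (-25)² = 625)
(-4472 + W)*(-779 + K(-6)) = (-4472 + 625)*(-779 + (9 + (-6)²)) = -3847*(-779 + (9 + 36)) = -3847*(-779 + 45) = -3847*(-734) = 2823698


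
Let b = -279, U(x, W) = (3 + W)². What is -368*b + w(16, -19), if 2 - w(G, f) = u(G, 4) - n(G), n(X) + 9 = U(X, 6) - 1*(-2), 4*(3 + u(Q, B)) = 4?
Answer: 102750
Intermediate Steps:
u(Q, B) = -2 (u(Q, B) = -3 + (¼)*4 = -3 + 1 = -2)
n(X) = 74 (n(X) = -9 + ((3 + 6)² - 1*(-2)) = -9 + (9² + 2) = -9 + (81 + 2) = -9 + 83 = 74)
w(G, f) = 78 (w(G, f) = 2 - (-2 - 1*74) = 2 - (-2 - 74) = 2 - 1*(-76) = 2 + 76 = 78)
-368*b + w(16, -19) = -368*(-279) + 78 = 102672 + 78 = 102750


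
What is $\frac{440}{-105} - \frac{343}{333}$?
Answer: $- \frac{12169}{2331} \approx -5.2205$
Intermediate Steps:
$\frac{440}{-105} - \frac{343}{333} = 440 \left(- \frac{1}{105}\right) - \frac{343}{333} = - \frac{88}{21} - \frac{343}{333} = - \frac{12169}{2331}$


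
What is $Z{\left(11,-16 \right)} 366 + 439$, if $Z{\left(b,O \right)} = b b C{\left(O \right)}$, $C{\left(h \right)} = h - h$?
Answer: $439$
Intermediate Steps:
$C{\left(h \right)} = 0$
$Z{\left(b,O \right)} = 0$ ($Z{\left(b,O \right)} = b b 0 = b^{2} \cdot 0 = 0$)
$Z{\left(11,-16 \right)} 366 + 439 = 0 \cdot 366 + 439 = 0 + 439 = 439$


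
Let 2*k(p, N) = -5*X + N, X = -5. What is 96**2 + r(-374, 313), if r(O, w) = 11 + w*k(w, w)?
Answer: 62124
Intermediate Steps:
k(p, N) = 25/2 + N/2 (k(p, N) = (-5*(-5) + N)/2 = (25 + N)/2 = 25/2 + N/2)
r(O, w) = 11 + w*(25/2 + w/2)
96**2 + r(-374, 313) = 96**2 + (11 + (1/2)*313*(25 + 313)) = 9216 + (11 + (1/2)*313*338) = 9216 + (11 + 52897) = 9216 + 52908 = 62124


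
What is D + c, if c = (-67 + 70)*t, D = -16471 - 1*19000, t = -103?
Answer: -35780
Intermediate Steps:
D = -35471 (D = -16471 - 19000 = -35471)
c = -309 (c = (-67 + 70)*(-103) = 3*(-103) = -309)
D + c = -35471 - 309 = -35780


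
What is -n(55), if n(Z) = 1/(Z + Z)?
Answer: -1/110 ≈ -0.0090909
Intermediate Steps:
n(Z) = 1/(2*Z)
-n(55) = -1/(2*55) = -1*1/110 = -1/110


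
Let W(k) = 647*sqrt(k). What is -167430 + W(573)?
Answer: -167430 + 647*sqrt(573) ≈ -1.5194e+5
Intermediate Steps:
-167430 + W(573) = -167430 + 647*sqrt(573)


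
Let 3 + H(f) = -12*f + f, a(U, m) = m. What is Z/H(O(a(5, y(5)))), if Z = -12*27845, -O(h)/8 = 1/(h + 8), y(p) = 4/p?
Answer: -334140/7 ≈ -47734.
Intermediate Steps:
O(h) = -8/(8 + h) (O(h) = -8/(h + 8) = -8/(8 + h))
Z = -334140
H(f) = -3 - 11*f (H(f) = -3 + (-12*f + f) = -3 - 11*f)
Z/H(O(a(5, y(5)))) = -334140/(-3 - (-88)/(8 + 4/5)) = -334140/(-3 - (-88)/44/5) = -334140/(-3 - (-88)*5/44) = -334140/(-3 - 11*(-10/11)) = -334140/(-3 + 10) = -334140/7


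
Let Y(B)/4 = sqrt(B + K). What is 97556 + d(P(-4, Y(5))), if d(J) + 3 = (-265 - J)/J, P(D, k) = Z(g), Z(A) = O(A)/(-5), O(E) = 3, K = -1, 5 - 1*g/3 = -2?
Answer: 293981/3 ≈ 97994.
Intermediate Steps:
g = 21 (g = 15 - 3*(-2) = 15 + 6 = 21)
Y(B) = 4*sqrt(-1 + B) (Y(B) = 4*sqrt(B - 1) = 4*sqrt(-1 + B))
Z(A) = -3/5 (Z(A) = 3/(-5) = 3*(-1/5) = -3/5)
P(D, k) = -3/5
d(J) = -3 + (-265 - J)/J
97556 + d(P(-4, Y(5))) = 97556 + (-4 - 265/(-3/5)) = 97556 + (-4 - 265*(-5/3)) = 97556 + (-4 + 1325/3) = 97556 + 1313/3 = 293981/3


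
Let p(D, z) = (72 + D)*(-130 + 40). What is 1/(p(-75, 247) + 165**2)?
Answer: 1/27495 ≈ 3.6370e-5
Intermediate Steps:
p(D, z) = -6480 - 90*D (p(D, z) = (72 + D)*(-90) = -6480 - 90*D)
1/(p(-75, 247) + 165**2) = 1/((-6480 - 90*(-75)) + 165**2) = 1/((-6480 + 6750) + 27225) = 1/(270 + 27225) = 1/27495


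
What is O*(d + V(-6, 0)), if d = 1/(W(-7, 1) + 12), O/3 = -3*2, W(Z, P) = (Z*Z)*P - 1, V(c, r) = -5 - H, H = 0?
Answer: 897/10 ≈ 89.700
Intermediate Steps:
V(c, r) = -5 (V(c, r) = -5 - 1*0 = -5 + 0 = -5)
W(Z, P) = -1 + P*Z² (W(Z, P) = Z²*P - 1 = P*Z² - 1 = -1 + P*Z²)
O = -18 (O = 3*(-3*2) = 3*(-6) = -18)
d = 1/60 (d = 1/((-1 + 1*(-7)²) + 12) = 1/((-1 + 1*49) + 12) = 1/((-1 + 49) + 12) = 1/(48 + 12) = 1/60 ≈ 0.016667)
O*(d + V(-6, 0)) = -18*(1/60 - 5) = -18*(-299/60) = 897/10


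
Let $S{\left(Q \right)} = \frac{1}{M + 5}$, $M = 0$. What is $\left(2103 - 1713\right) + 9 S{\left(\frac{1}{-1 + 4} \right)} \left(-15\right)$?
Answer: $363$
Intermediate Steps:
$S{\left(Q \right)} = \frac{1}{5}$ ($S{\left(Q \right)} = \frac{1}{0 + 5} = \frac{1}{5}$)
$\left(2103 - 1713\right) + 9 S{\left(\frac{1}{-1 + 4} \right)} \left(-15\right) = \left(2103 - 1713\right) + 9 \cdot \frac{1}{5} \left(-15\right) = 390 + \frac{9}{5} \left(-15\right) = 390 - 27 = 363$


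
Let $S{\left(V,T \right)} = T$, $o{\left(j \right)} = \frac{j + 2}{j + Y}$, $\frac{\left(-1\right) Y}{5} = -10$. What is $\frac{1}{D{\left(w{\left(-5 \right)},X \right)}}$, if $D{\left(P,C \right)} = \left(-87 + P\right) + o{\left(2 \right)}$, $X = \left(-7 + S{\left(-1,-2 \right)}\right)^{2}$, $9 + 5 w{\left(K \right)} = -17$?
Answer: $- \frac{65}{5988} \approx -0.010855$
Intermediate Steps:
$Y = 50$ ($Y = \left(-5\right) \left(-10\right) = 50$)
$o{\left(j \right)} = \frac{2 + j}{50 + j}$ ($o{\left(j \right)} = \frac{j + 2}{j + 50} = \frac{2 + j}{50 + j}$)
$w{\left(K \right)} = - \frac{26}{5}$ ($w{\left(K \right)} = - \frac{9}{5} + \frac{1}{5} \left(-17\right) = - \frac{9}{5} - \frac{17}{5} = - \frac{26}{5}$)
$X = 81$ ($X = \left(-7 - 2\right)^{2} = \left(-9\right)^{2} = 81$)
$D{\left(P,C \right)} = - \frac{1130}{13} + P$ ($D{\left(P,C \right)} = \left(-87 + P\right) + \frac{2 + 2}{50 + 2} = \left(-87 + P\right) + \frac{1}{52} \cdot 4 = \left(-87 + P\right) + \frac{1}{13} = - \frac{1130}{13} + P$)
$\frac{1}{D{\left(w{\left(-5 \right)},X \right)}} = \frac{1}{- \frac{1130}{13} - \frac{26}{5}} = \frac{1}{- \frac{5988}{65}} = - \frac{65}{5988}$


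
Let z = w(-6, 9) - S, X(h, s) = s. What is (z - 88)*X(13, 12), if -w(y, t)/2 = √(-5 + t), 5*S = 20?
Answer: -1152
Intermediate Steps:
S = 4 (S = (⅕)*20 = 4)
w(y, t) = -2*√(-5 + t)
z = -8 (z = -2*√(-5 + 9) - 1*4 = -2*√4 - 4 = -2*2 - 4 = -4 - 4 = -8)
(z - 88)*X(13, 12) = (-8 - 88)*12 = -96*12 = -1152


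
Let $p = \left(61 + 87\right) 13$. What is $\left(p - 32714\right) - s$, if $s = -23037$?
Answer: $-7753$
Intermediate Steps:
$p = 1924$ ($p = 148 \cdot 13 = 1924$)
$\left(p - 32714\right) - s = \left(1924 - 32714\right) - -23037 = -30790 + 23037 = -7753$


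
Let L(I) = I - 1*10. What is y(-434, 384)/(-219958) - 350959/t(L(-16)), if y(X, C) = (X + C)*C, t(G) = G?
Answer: 38598369461/2859454 ≈ 13499.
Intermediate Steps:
L(I) = -10 + I (L(I) = I - 10 = -10 + I)
y(X, C) = C*(C + X) (y(X, C) = (C + X)*C = C*(C + X))
y(-434, 384)/(-219958) - 350959/t(L(-16)) = (384*(384 - 434))/(-219958) - 350959/(-10 - 16) = (384*(-50))*(-1/219958) - 350959/(-26) = -19200*(-1/219958) - 350959*(-1/26) = 9600/109979 + 350959/26 = 38598369461/2859454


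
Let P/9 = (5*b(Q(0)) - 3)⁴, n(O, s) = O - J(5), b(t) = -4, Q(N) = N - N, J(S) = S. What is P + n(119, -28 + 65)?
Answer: 2518683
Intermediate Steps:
Q(N) = 0
n(O, s) = -5 + O (n(O, s) = O - 1*5 = O - 5 = -5 + O)
P = 2518569 (P = 9*(5*(-4) - 3)⁴ = 9*(-20 - 3)⁴ = 9*(-23)⁴ = 9*279841 = 2518569)
P + n(119, -28 + 65) = 2518569 + (-5 + 119) = 2518569 + 114 = 2518683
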